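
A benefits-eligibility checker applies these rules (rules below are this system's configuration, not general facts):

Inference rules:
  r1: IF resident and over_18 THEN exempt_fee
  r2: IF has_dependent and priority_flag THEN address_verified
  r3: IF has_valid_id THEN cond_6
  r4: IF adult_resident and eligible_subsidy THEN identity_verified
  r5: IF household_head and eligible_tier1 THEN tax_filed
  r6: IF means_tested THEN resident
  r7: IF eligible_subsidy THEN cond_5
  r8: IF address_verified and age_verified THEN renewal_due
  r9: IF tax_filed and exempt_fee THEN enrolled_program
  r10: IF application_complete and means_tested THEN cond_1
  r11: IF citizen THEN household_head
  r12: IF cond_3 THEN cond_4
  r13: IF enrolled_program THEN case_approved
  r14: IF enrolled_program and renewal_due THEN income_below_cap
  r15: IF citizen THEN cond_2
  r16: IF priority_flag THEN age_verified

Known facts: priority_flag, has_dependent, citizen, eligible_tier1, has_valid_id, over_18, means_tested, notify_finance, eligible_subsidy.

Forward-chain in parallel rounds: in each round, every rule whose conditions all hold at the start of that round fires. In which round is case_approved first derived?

Round 1 fires r2, r3, r6, r7, r11, r15, r16, giving address_verified, cond_6, resident, cond_5, household_head, cond_2, age_verified.
Round 2 fires r1, r5, r8, giving exempt_fee, tax_filed, renewal_due.
Round 3 fires r9, giving enrolled_program.
Round 4 fires r13, r14, giving case_approved, income_below_cap.
case_approved first appears in round 4.

4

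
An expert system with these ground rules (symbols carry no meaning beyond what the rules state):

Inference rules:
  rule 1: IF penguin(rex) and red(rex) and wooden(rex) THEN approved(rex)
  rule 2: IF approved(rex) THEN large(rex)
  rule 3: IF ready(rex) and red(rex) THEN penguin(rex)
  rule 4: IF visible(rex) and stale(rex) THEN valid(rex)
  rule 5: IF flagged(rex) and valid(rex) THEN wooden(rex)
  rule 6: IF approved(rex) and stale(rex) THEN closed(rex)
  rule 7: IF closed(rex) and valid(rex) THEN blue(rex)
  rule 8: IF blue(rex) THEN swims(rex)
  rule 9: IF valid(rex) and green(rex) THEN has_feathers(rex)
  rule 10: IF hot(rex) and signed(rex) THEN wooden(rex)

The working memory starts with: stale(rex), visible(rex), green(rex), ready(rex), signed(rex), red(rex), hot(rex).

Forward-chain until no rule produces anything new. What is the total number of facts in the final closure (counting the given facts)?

Round 1: rule 3 [IF ready(rex) and red(rex) THEN penguin(rex)]; rule 4 [IF visible(rex) and stale(rex) THEN valid(rex)]; rule 10 [IF hot(rex) and signed(rex) THEN wooden(rex)]. Adds penguin(rex), valid(rex), wooden(rex).
Round 2: rule 1 [IF penguin(rex) and red(rex) and wooden(rex) THEN approved(rex)]; rule 9 [IF valid(rex) and green(rex) THEN has_feathers(rex)]. Adds approved(rex), has_feathers(rex).
Round 3: rule 2 [IF approved(rex) THEN large(rex)]; rule 6 [IF approved(rex) and stale(rex) THEN closed(rex)]. Adds large(rex), closed(rex).
Round 4: rule 7 [IF closed(rex) and valid(rex) THEN blue(rex)]. Adds blue(rex).
Round 5: rule 8 [IF blue(rex) THEN swims(rex)]. Adds swims(rex).
Closure: {approved(rex), blue(rex), closed(rex), green(rex), has_feathers(rex), hot(rex), large(rex), penguin(rex), ready(rex), red(rex), signed(rex), stale(rex), swims(rex), valid(rex), visible(rex), wooden(rex)} — 16 facts.

16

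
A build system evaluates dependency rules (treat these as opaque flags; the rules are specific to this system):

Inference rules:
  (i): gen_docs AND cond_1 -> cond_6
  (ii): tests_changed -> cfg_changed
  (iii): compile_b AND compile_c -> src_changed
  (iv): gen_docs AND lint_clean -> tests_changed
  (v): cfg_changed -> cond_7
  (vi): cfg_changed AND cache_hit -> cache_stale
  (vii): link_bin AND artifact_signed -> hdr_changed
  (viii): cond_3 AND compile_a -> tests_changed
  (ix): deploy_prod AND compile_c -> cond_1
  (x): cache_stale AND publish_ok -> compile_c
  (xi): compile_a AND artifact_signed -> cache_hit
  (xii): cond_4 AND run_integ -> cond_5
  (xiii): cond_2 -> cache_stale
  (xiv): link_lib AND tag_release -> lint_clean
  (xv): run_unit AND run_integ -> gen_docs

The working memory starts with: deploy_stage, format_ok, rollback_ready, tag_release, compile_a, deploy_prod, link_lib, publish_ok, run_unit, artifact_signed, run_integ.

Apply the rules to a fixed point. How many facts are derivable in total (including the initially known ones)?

21

[1] (xi) [compile_a AND artifact_signed -> cache_hit]; (xiv) [link_lib AND tag_release -> lint_clean]; (xv) [run_unit AND run_integ -> gen_docs]. ⇒ new: cache_hit, lint_clean, gen_docs.
[2] (iv) [gen_docs AND lint_clean -> tests_changed]. ⇒ new: tests_changed.
[3] (ii) [tests_changed -> cfg_changed]. ⇒ new: cfg_changed.
[4] (v) [cfg_changed -> cond_7]; (vi) [cfg_changed AND cache_hit -> cache_stale]. ⇒ new: cond_7, cache_stale.
[5] (x) [cache_stale AND publish_ok -> compile_c]. ⇒ new: compile_c.
[6] (ix) [deploy_prod AND compile_c -> cond_1]. ⇒ new: cond_1.
[7] (i) [gen_docs AND cond_1 -> cond_6]. ⇒ new: cond_6.
Closure: {artifact_signed, cache_hit, cache_stale, cfg_changed, compile_a, compile_c, cond_1, cond_6, cond_7, deploy_prod, deploy_stage, format_ok, gen_docs, link_lib, lint_clean, publish_ok, rollback_ready, run_integ, run_unit, tag_release, tests_changed} — 21 facts.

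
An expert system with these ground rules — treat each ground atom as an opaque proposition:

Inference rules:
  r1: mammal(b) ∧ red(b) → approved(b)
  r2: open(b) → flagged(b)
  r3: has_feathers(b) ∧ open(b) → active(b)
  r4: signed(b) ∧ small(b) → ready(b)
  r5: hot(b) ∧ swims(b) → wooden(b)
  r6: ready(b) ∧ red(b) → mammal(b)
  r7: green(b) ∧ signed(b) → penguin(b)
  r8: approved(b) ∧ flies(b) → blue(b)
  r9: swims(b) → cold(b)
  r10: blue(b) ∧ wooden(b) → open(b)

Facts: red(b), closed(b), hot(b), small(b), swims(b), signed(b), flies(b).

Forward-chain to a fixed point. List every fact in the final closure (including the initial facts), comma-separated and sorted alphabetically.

approved(b), blue(b), closed(b), cold(b), flagged(b), flies(b), hot(b), mammal(b), open(b), ready(b), red(b), signed(b), small(b), swims(b), wooden(b)

[1] r4 [signed(b) ∧ small(b) → ready(b)]; r5 [hot(b) ∧ swims(b) → wooden(b)]; r9 [swims(b) → cold(b)]. ⇒ new: ready(b), wooden(b), cold(b).
[2] r6 [ready(b) ∧ red(b) → mammal(b)]. ⇒ new: mammal(b).
[3] r1 [mammal(b) ∧ red(b) → approved(b)]. ⇒ new: approved(b).
[4] r8 [approved(b) ∧ flies(b) → blue(b)]. ⇒ new: blue(b).
[5] r10 [blue(b) ∧ wooden(b) → open(b)]. ⇒ new: open(b).
[6] r2 [open(b) → flagged(b)]. ⇒ new: flagged(b).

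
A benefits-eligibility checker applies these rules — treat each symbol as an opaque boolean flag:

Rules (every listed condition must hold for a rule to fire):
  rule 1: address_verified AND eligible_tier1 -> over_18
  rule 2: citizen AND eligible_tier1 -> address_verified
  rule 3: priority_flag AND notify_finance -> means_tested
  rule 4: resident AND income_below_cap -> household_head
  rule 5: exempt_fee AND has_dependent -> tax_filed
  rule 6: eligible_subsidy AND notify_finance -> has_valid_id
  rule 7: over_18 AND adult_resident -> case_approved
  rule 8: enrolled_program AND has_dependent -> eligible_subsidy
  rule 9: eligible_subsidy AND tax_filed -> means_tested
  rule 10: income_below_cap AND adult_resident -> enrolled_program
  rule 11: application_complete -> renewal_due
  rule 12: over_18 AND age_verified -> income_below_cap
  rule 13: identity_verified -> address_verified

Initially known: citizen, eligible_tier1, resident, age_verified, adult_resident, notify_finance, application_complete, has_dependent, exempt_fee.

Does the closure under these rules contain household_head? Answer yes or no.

yes

[1] rule 2 [citizen AND eligible_tier1 -> address_verified]; rule 5 [exempt_fee AND has_dependent -> tax_filed]; rule 11 [application_complete -> renewal_due]. ⇒ new: address_verified, tax_filed, renewal_due.
[2] rule 1 [address_verified AND eligible_tier1 -> over_18]. ⇒ new: over_18.
[3] rule 7 [over_18 AND adult_resident -> case_approved]; rule 12 [over_18 AND age_verified -> income_below_cap]. ⇒ new: case_approved, income_below_cap.
[4] rule 4 [resident AND income_below_cap -> household_head]; rule 10 [income_below_cap AND adult_resident -> enrolled_program]. ⇒ new: household_head, enrolled_program.
[5] rule 8 [enrolled_program AND has_dependent -> eligible_subsidy]. ⇒ new: eligible_subsidy.
[6] rule 6 [eligible_subsidy AND notify_finance -> has_valid_id]; rule 9 [eligible_subsidy AND tax_filed -> means_tested]. ⇒ new: has_valid_id, means_tested.
household_head appears in round 4, so it is derivable.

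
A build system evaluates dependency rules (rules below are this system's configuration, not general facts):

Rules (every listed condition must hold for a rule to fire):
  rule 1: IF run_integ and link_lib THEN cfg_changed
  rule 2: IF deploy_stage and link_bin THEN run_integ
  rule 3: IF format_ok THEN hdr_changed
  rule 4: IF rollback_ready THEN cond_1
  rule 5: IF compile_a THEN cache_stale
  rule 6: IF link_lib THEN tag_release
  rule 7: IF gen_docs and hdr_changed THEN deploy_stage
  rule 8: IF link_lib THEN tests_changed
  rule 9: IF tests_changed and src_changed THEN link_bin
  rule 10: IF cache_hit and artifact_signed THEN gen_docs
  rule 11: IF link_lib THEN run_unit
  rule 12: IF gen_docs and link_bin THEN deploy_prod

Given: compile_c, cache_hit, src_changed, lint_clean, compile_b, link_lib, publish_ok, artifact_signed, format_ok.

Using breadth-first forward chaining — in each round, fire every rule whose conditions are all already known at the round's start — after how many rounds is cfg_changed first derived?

Round 1 fires rule 3, rule 6, rule 8, rule 10, rule 11, giving hdr_changed, tag_release, tests_changed, gen_docs, run_unit.
Round 2 fires rule 7, rule 9, giving deploy_stage, link_bin.
Round 3 fires rule 2, rule 12, giving run_integ, deploy_prod.
Round 4 fires rule 1, giving cfg_changed.
cfg_changed first appears in round 4.

4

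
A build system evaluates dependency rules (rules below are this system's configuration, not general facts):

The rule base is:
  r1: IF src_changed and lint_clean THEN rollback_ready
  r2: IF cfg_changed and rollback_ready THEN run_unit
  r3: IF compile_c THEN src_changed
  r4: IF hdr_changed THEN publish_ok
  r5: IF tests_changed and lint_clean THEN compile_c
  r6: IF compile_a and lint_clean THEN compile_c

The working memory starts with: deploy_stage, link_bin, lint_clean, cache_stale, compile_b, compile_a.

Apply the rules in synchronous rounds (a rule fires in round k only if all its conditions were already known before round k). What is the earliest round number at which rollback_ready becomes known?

Round 1 — r6, derive compile_c.
Round 2 — r3, derive src_changed.
Round 3 — r1, derive rollback_ready.
rollback_ready first appears in round 3.

3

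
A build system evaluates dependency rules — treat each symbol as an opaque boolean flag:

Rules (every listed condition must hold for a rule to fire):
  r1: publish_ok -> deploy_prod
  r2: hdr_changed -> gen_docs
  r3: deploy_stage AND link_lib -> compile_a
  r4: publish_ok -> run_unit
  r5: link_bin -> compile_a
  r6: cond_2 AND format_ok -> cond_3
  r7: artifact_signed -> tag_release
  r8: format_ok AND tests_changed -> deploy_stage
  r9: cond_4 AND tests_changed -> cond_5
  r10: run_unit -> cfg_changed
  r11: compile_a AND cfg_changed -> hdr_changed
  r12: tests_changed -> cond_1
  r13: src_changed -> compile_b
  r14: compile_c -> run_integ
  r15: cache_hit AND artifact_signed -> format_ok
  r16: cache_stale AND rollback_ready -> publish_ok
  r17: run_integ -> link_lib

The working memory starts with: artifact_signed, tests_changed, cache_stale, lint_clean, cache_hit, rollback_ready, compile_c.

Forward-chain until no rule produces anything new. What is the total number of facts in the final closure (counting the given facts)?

Round 1 — r7, r12, r14, r15, r16, derive tag_release, cond_1, run_integ, format_ok, publish_ok.
Round 2 — r1, r4, r8, r17, derive deploy_prod, run_unit, deploy_stage, link_lib.
Round 3 — r3, r10, derive compile_a, cfg_changed.
Round 4 — r11, derive hdr_changed.
Round 5 — r2, derive gen_docs.
Closure: {artifact_signed, cache_hit, cache_stale, cfg_changed, compile_a, compile_c, cond_1, deploy_prod, deploy_stage, format_ok, gen_docs, hdr_changed, link_lib, lint_clean, publish_ok, rollback_ready, run_integ, run_unit, tag_release, tests_changed} — 20 facts.

20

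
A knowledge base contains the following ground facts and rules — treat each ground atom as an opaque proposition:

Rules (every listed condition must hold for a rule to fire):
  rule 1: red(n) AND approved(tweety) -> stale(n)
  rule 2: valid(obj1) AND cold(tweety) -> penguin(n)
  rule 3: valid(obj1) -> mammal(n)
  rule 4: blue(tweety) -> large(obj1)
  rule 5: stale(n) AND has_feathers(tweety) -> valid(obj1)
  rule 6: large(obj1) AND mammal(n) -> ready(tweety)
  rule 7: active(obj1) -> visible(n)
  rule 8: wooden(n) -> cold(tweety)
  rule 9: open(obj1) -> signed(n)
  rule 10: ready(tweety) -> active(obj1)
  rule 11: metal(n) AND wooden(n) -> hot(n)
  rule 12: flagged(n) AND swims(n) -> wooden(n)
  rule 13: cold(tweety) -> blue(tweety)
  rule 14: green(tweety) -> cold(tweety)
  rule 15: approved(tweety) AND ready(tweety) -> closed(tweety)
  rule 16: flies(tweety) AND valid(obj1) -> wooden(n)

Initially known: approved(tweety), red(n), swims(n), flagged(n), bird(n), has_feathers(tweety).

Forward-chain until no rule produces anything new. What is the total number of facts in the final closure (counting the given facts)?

Round 1: rule 1 [red(n) AND approved(tweety) -> stale(n)]; rule 12 [flagged(n) AND swims(n) -> wooden(n)]. Adds stale(n), wooden(n).
Round 2: rule 5 [stale(n) AND has_feathers(tweety) -> valid(obj1)]; rule 8 [wooden(n) -> cold(tweety)]. Adds valid(obj1), cold(tweety).
Round 3: rule 2 [valid(obj1) AND cold(tweety) -> penguin(n)]; rule 3 [valid(obj1) -> mammal(n)]; rule 13 [cold(tweety) -> blue(tweety)]. Adds penguin(n), mammal(n), blue(tweety).
Round 4: rule 4 [blue(tweety) -> large(obj1)]. Adds large(obj1).
Round 5: rule 6 [large(obj1) AND mammal(n) -> ready(tweety)]. Adds ready(tweety).
Round 6: rule 10 [ready(tweety) -> active(obj1)]; rule 15 [approved(tweety) AND ready(tweety) -> closed(tweety)]. Adds active(obj1), closed(tweety).
Round 7: rule 7 [active(obj1) -> visible(n)]. Adds visible(n).
Closure: {active(obj1), approved(tweety), bird(n), blue(tweety), closed(tweety), cold(tweety), flagged(n), has_feathers(tweety), large(obj1), mammal(n), penguin(n), ready(tweety), red(n), stale(n), swims(n), valid(obj1), visible(n), wooden(n)} — 18 facts.

18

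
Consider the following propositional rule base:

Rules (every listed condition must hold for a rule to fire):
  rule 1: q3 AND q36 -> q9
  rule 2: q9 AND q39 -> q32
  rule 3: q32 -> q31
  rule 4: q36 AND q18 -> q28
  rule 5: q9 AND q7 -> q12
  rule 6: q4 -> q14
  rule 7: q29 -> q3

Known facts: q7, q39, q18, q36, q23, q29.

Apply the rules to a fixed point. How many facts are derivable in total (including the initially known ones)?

Round 1 — rule 4, rule 7, derive q28, q3.
Round 2 — rule 1, derive q9.
Round 3 — rule 2, rule 5, derive q32, q12.
Round 4 — rule 3, derive q31.
Closure: {q12, q18, q23, q28, q29, q3, q31, q32, q36, q39, q7, q9} — 12 facts.

12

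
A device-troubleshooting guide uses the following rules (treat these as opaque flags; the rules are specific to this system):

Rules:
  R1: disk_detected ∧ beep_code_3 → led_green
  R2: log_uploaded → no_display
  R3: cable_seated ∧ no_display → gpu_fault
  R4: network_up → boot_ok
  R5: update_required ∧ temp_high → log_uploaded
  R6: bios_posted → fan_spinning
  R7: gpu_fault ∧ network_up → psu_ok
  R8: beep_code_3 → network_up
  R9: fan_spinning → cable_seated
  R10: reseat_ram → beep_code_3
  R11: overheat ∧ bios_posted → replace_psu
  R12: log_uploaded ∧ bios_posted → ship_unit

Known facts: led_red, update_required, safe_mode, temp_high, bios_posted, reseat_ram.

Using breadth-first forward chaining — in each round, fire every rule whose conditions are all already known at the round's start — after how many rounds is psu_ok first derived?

Round 1 fires R5, R6, R10, giving log_uploaded, fan_spinning, beep_code_3.
Round 2 fires R2, R8, R9, R12, giving no_display, network_up, cable_seated, ship_unit.
Round 3 fires R3, R4, giving gpu_fault, boot_ok.
Round 4 fires R7, giving psu_ok.
psu_ok first appears in round 4.

4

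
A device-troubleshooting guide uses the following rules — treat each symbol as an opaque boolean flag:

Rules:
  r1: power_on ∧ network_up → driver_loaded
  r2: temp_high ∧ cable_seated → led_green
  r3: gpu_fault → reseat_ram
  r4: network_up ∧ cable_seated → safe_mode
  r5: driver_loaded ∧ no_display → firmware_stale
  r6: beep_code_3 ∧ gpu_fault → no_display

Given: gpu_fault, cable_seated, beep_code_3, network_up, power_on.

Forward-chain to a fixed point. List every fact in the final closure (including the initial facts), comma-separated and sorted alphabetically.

Round 1 — r1, r3, r4, r6, derive driver_loaded, reseat_ram, safe_mode, no_display.
Round 2 — r5, derive firmware_stale.

beep_code_3, cable_seated, driver_loaded, firmware_stale, gpu_fault, network_up, no_display, power_on, reseat_ram, safe_mode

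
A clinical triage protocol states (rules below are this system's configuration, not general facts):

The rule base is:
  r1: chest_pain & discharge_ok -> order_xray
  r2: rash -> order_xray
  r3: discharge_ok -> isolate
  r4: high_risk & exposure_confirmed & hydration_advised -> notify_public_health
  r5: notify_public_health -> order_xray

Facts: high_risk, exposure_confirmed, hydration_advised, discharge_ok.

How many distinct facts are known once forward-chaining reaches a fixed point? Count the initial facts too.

7

Round 1 fires r3, r4, giving isolate, notify_public_health.
Round 2 fires r5, giving order_xray.
Closure: {discharge_ok, exposure_confirmed, high_risk, hydration_advised, isolate, notify_public_health, order_xray} — 7 facts.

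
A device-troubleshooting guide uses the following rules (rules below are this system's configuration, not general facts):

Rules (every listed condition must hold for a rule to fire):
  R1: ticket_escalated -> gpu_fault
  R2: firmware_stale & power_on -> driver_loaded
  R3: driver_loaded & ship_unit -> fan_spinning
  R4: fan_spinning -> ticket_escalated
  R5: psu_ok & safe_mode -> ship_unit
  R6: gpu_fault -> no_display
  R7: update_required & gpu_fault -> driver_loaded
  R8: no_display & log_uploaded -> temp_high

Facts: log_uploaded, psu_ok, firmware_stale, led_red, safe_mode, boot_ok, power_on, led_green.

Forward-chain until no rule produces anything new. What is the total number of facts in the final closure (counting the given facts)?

15

Round 1: R2 [firmware_stale & power_on -> driver_loaded]; R5 [psu_ok & safe_mode -> ship_unit]. New: driver_loaded, ship_unit.
Round 2: R3 [driver_loaded & ship_unit -> fan_spinning]. New: fan_spinning.
Round 3: R4 [fan_spinning -> ticket_escalated]. New: ticket_escalated.
Round 4: R1 [ticket_escalated -> gpu_fault]. New: gpu_fault.
Round 5: R6 [gpu_fault -> no_display]. New: no_display.
Round 6: R8 [no_display & log_uploaded -> temp_high]. New: temp_high.
Closure: {boot_ok, driver_loaded, fan_spinning, firmware_stale, gpu_fault, led_green, led_red, log_uploaded, no_display, power_on, psu_ok, safe_mode, ship_unit, temp_high, ticket_escalated} — 15 facts.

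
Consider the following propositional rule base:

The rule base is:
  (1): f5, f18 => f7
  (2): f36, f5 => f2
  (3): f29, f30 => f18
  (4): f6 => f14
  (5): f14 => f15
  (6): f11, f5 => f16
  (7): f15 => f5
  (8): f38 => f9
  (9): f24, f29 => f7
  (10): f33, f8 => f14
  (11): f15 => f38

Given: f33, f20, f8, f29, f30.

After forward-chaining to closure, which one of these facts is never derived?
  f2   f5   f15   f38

[1] (3) [f29, f30 => f18]; (10) [f33, f8 => f14]. ⇒ new: f18, f14.
[2] (5) [f14 => f15]. ⇒ new: f15.
[3] (7) [f15 => f5]; (11) [f15 => f38]. ⇒ new: f5, f38.
[4] (1) [f5, f18 => f7]; (8) [f38 => f9]. ⇒ new: f7, f9.
Derived: f15 (round 2), f5 (round 3), f38 (round 3). f2 never appears in any round.

f2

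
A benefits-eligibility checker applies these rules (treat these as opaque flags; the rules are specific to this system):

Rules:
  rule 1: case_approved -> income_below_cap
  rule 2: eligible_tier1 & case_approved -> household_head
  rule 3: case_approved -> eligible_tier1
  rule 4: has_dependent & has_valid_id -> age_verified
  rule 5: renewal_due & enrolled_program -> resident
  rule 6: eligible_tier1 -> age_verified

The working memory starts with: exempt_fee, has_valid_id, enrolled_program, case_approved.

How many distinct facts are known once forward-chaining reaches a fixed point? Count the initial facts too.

8

[1] rule 1 [case_approved -> income_below_cap]; rule 3 [case_approved -> eligible_tier1]. ⇒ new: income_below_cap, eligible_tier1.
[2] rule 2 [eligible_tier1 & case_approved -> household_head]; rule 6 [eligible_tier1 -> age_verified]. ⇒ new: household_head, age_verified.
Closure: {age_verified, case_approved, eligible_tier1, enrolled_program, exempt_fee, has_valid_id, household_head, income_below_cap} — 8 facts.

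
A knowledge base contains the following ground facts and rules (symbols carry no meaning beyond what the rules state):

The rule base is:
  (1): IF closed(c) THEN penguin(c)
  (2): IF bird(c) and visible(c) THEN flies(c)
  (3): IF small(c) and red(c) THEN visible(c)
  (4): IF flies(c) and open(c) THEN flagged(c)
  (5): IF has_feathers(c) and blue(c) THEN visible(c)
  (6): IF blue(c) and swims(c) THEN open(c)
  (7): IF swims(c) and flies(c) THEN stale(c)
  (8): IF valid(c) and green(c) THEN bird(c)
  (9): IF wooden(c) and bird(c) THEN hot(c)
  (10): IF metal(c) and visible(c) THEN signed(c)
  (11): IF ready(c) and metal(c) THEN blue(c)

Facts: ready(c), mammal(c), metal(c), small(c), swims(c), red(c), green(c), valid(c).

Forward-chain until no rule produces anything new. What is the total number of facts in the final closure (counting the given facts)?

Round 1: (3) [IF small(c) and red(c) THEN visible(c)]; (8) [IF valid(c) and green(c) THEN bird(c)]; (11) [IF ready(c) and metal(c) THEN blue(c)]. New: visible(c), bird(c), blue(c).
Round 2: (2) [IF bird(c) and visible(c) THEN flies(c)]; (6) [IF blue(c) and swims(c) THEN open(c)]; (10) [IF metal(c) and visible(c) THEN signed(c)]. New: flies(c), open(c), signed(c).
Round 3: (4) [IF flies(c) and open(c) THEN flagged(c)]; (7) [IF swims(c) and flies(c) THEN stale(c)]. New: flagged(c), stale(c).
Closure: {bird(c), blue(c), flagged(c), flies(c), green(c), mammal(c), metal(c), open(c), ready(c), red(c), signed(c), small(c), stale(c), swims(c), valid(c), visible(c)} — 16 facts.

16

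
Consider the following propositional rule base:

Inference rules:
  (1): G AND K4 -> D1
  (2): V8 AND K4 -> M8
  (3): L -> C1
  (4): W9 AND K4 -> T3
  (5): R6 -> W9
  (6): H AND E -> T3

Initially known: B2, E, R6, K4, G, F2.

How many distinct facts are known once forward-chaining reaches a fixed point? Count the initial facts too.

9

Round 1: (1) [G AND K4 -> D1]; (5) [R6 -> W9]. Adds D1, W9.
Round 2: (4) [W9 AND K4 -> T3]. Adds T3.
Closure: {B2, D1, E, F2, G, K4, R6, T3, W9} — 9 facts.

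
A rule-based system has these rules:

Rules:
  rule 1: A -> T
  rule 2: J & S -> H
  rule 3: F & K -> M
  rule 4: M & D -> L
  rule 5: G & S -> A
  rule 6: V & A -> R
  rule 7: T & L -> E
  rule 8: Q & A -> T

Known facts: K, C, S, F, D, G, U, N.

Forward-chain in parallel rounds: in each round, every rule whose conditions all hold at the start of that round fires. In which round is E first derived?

Round 1 fires rule 3, rule 5, giving M, A.
Round 2 fires rule 1, rule 4, giving T, L.
Round 3 fires rule 7, giving E.
E first appears in round 3.

3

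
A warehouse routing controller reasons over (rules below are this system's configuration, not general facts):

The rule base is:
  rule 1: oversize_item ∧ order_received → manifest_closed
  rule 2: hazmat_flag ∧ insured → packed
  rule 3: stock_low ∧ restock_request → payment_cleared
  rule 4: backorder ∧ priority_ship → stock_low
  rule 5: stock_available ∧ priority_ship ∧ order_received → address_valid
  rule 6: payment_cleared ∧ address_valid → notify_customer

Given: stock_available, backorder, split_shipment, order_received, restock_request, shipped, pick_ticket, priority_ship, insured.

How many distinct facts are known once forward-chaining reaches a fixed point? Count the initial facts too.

13

Round 1: rule 4 [backorder ∧ priority_ship → stock_low]; rule 5 [stock_available ∧ priority_ship ∧ order_received → address_valid]. New: stock_low, address_valid.
Round 2: rule 3 [stock_low ∧ restock_request → payment_cleared]. New: payment_cleared.
Round 3: rule 6 [payment_cleared ∧ address_valid → notify_customer]. New: notify_customer.
Closure: {address_valid, backorder, insured, notify_customer, order_received, payment_cleared, pick_ticket, priority_ship, restock_request, shipped, split_shipment, stock_available, stock_low} — 13 facts.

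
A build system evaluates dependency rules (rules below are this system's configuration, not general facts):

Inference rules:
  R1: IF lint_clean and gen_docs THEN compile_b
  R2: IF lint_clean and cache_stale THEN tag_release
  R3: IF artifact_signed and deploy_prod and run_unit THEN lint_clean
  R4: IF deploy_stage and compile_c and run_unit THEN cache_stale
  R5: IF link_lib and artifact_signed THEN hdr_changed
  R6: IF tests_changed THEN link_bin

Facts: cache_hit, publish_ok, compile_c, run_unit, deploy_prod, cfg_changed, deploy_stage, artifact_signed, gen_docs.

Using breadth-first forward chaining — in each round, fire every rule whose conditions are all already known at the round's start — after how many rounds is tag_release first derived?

2

Round 1 fires R3, R4, giving lint_clean, cache_stale.
Round 2 fires R1, R2, giving compile_b, tag_release.
tag_release first appears in round 2.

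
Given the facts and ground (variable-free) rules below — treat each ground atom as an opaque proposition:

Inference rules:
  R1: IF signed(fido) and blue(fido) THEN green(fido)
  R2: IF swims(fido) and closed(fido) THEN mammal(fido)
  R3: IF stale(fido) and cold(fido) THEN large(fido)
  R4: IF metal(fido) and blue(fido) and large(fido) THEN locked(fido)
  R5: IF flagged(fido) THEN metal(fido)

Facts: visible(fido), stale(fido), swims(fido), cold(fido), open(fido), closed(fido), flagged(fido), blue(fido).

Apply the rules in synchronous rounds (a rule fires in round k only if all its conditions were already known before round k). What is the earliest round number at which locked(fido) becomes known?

Round 1: R2 [IF swims(fido) and closed(fido) THEN mammal(fido)]; R3 [IF stale(fido) and cold(fido) THEN large(fido)]; R5 [IF flagged(fido) THEN metal(fido)]. New: mammal(fido), large(fido), metal(fido).
Round 2: R4 [IF metal(fido) and blue(fido) and large(fido) THEN locked(fido)]. New: locked(fido).
locked(fido) first appears in round 2.

2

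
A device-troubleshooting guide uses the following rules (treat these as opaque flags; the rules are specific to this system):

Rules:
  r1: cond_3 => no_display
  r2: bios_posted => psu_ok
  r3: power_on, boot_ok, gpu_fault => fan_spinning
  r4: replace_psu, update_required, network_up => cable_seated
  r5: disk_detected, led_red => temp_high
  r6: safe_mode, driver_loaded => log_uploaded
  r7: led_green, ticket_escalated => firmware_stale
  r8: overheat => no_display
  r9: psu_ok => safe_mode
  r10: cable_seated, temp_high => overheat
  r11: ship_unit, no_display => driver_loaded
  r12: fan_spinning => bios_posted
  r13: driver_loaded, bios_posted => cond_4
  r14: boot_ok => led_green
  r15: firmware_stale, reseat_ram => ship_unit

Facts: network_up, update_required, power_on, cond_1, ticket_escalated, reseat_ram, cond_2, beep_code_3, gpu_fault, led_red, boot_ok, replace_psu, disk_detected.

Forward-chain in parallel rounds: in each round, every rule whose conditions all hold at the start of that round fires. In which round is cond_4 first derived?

Round 1 — r3, r4, r5, r14, derive fan_spinning, cable_seated, temp_high, led_green.
Round 2 — r7, r10, r12, derive firmware_stale, overheat, bios_posted.
Round 3 — r2, r8, r15, derive psu_ok, no_display, ship_unit.
Round 4 — r9, r11, derive safe_mode, driver_loaded.
Round 5 — r6, r13, derive log_uploaded, cond_4.
cond_4 first appears in round 5.

5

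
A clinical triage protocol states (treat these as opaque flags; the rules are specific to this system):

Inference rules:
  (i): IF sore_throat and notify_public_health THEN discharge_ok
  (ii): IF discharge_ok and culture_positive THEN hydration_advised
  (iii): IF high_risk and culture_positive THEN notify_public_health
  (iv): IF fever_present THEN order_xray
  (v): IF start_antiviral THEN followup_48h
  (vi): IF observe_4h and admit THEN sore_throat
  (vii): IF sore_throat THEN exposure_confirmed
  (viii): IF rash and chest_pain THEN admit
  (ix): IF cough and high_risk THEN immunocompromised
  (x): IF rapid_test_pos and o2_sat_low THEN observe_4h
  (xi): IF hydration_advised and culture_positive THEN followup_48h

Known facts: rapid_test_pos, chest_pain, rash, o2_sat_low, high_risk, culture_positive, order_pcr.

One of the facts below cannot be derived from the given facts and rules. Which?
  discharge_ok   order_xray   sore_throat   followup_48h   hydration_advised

[1] (iii) [IF high_risk and culture_positive THEN notify_public_health]; (viii) [IF rash and chest_pain THEN admit]; (x) [IF rapid_test_pos and o2_sat_low THEN observe_4h]. ⇒ new: notify_public_health, admit, observe_4h.
[2] (vi) [IF observe_4h and admit THEN sore_throat]. ⇒ new: sore_throat.
[3] (i) [IF sore_throat and notify_public_health THEN discharge_ok]; (vii) [IF sore_throat THEN exposure_confirmed]. ⇒ new: discharge_ok, exposure_confirmed.
[4] (ii) [IF discharge_ok and culture_positive THEN hydration_advised]. ⇒ new: hydration_advised.
[5] (xi) [IF hydration_advised and culture_positive THEN followup_48h]. ⇒ new: followup_48h.
Derived: sore_throat (round 2), followup_48h (round 5), discharge_ok (round 3), hydration_advised (round 4). order_xray never appears in any round.

order_xray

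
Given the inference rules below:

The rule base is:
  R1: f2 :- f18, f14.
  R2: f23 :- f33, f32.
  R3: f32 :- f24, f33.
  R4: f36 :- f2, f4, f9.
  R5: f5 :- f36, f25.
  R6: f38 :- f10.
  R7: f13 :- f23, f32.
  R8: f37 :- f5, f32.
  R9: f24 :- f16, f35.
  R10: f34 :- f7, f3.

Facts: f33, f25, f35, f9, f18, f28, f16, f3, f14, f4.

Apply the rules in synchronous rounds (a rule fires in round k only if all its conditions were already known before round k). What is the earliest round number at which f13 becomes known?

4

Round 1: R1 [f2 :- f18, f14.]; R9 [f24 :- f16, f35.]. New: f2, f24.
Round 2: R3 [f32 :- f24, f33.]; R4 [f36 :- f2, f4, f9.]. New: f32, f36.
Round 3: R2 [f23 :- f33, f32.]; R5 [f5 :- f36, f25.]. New: f23, f5.
Round 4: R7 [f13 :- f23, f32.]; R8 [f37 :- f5, f32.]. New: f13, f37.
f13 first appears in round 4.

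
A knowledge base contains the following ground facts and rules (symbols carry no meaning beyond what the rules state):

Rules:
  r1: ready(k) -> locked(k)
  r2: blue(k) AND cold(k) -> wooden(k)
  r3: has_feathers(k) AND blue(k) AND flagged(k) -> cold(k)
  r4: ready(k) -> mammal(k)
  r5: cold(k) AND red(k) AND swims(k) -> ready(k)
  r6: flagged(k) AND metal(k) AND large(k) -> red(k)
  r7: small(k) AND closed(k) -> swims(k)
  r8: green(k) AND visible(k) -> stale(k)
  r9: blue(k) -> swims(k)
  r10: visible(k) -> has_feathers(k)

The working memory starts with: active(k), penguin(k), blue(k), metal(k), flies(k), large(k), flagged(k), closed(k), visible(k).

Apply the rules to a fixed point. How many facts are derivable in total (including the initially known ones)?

17

Round 1: r6 [flagged(k) AND metal(k) AND large(k) -> red(k)]; r9 [blue(k) -> swims(k)]; r10 [visible(k) -> has_feathers(k)]. Adds red(k), swims(k), has_feathers(k).
Round 2: r3 [has_feathers(k) AND blue(k) AND flagged(k) -> cold(k)]. Adds cold(k).
Round 3: r2 [blue(k) AND cold(k) -> wooden(k)]; r5 [cold(k) AND red(k) AND swims(k) -> ready(k)]. Adds wooden(k), ready(k).
Round 4: r1 [ready(k) -> locked(k)]; r4 [ready(k) -> mammal(k)]. Adds locked(k), mammal(k).
Closure: {active(k), blue(k), closed(k), cold(k), flagged(k), flies(k), has_feathers(k), large(k), locked(k), mammal(k), metal(k), penguin(k), ready(k), red(k), swims(k), visible(k), wooden(k)} — 17 facts.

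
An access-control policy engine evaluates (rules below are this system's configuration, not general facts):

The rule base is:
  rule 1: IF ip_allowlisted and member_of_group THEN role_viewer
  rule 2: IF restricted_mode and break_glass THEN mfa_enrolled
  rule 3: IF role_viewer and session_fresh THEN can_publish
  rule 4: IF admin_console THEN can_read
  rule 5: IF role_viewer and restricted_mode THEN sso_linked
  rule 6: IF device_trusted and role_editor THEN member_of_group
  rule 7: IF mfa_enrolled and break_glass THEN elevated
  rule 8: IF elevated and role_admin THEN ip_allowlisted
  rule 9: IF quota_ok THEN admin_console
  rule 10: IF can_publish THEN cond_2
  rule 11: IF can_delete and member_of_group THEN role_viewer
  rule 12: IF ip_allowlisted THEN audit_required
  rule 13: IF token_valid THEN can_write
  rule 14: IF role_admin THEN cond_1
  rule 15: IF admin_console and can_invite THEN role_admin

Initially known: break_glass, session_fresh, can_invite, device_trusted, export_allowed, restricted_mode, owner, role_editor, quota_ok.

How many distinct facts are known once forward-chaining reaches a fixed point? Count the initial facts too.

22

[1] rule 2 [IF restricted_mode and break_glass THEN mfa_enrolled]; rule 6 [IF device_trusted and role_editor THEN member_of_group]; rule 9 [IF quota_ok THEN admin_console]. ⇒ new: mfa_enrolled, member_of_group, admin_console.
[2] rule 4 [IF admin_console THEN can_read]; rule 7 [IF mfa_enrolled and break_glass THEN elevated]; rule 15 [IF admin_console and can_invite THEN role_admin]. ⇒ new: can_read, elevated, role_admin.
[3] rule 8 [IF elevated and role_admin THEN ip_allowlisted]; rule 14 [IF role_admin THEN cond_1]. ⇒ new: ip_allowlisted, cond_1.
[4] rule 1 [IF ip_allowlisted and member_of_group THEN role_viewer]; rule 12 [IF ip_allowlisted THEN audit_required]. ⇒ new: role_viewer, audit_required.
[5] rule 3 [IF role_viewer and session_fresh THEN can_publish]; rule 5 [IF role_viewer and restricted_mode THEN sso_linked]. ⇒ new: can_publish, sso_linked.
[6] rule 10 [IF can_publish THEN cond_2]. ⇒ new: cond_2.
Closure: {admin_console, audit_required, break_glass, can_invite, can_publish, can_read, cond_1, cond_2, device_trusted, elevated, export_allowed, ip_allowlisted, member_of_group, mfa_enrolled, owner, quota_ok, restricted_mode, role_admin, role_editor, role_viewer, session_fresh, sso_linked} — 22 facts.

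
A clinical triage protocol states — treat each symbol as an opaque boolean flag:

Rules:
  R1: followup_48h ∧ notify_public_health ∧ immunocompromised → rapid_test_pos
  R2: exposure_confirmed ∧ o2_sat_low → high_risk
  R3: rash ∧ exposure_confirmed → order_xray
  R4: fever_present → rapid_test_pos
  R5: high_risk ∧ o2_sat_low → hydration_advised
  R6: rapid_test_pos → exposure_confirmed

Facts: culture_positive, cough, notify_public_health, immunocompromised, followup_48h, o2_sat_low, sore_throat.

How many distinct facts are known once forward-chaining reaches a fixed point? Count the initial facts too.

Round 1: R1 [followup_48h ∧ notify_public_health ∧ immunocompromised → rapid_test_pos]. Adds rapid_test_pos.
Round 2: R6 [rapid_test_pos → exposure_confirmed]. Adds exposure_confirmed.
Round 3: R2 [exposure_confirmed ∧ o2_sat_low → high_risk]. Adds high_risk.
Round 4: R5 [high_risk ∧ o2_sat_low → hydration_advised]. Adds hydration_advised.
Closure: {cough, culture_positive, exposure_confirmed, followup_48h, high_risk, hydration_advised, immunocompromised, notify_public_health, o2_sat_low, rapid_test_pos, sore_throat} — 11 facts.

11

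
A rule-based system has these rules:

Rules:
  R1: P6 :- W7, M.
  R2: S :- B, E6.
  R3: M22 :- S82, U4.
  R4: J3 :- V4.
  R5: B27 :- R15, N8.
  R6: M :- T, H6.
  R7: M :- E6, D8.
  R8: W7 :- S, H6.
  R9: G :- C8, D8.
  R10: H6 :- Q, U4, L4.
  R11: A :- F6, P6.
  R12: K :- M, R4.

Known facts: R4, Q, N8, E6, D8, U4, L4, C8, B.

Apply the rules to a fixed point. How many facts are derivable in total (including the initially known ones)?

[1] R2 [S :- B, E6.]; R7 [M :- E6, D8.]; R9 [G :- C8, D8.]; R10 [H6 :- Q, U4, L4.]. ⇒ new: S, M, G, H6.
[2] R8 [W7 :- S, H6.]; R12 [K :- M, R4.]. ⇒ new: W7, K.
[3] R1 [P6 :- W7, M.]. ⇒ new: P6.
Closure: {B, C8, D8, E6, G, H6, K, L4, M, N8, P6, Q, R4, S, U4, W7} — 16 facts.

16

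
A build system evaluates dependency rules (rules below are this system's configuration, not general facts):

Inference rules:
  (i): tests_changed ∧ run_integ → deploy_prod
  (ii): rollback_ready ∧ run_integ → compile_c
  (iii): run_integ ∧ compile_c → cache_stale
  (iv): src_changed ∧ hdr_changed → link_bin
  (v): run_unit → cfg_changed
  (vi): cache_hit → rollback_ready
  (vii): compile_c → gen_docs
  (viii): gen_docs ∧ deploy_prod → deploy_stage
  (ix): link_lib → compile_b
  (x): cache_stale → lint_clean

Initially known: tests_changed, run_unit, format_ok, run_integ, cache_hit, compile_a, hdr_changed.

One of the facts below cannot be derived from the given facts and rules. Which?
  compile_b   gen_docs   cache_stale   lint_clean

Round 1 — (i), (v), (vi), derive deploy_prod, cfg_changed, rollback_ready.
Round 2 — (ii), derive compile_c.
Round 3 — (iii), (vii), derive cache_stale, gen_docs.
Round 4 — (viii), (x), derive deploy_stage, lint_clean.
Derived: lint_clean (round 4), cache_stale (round 3), gen_docs (round 3). compile_b never appears in any round.

compile_b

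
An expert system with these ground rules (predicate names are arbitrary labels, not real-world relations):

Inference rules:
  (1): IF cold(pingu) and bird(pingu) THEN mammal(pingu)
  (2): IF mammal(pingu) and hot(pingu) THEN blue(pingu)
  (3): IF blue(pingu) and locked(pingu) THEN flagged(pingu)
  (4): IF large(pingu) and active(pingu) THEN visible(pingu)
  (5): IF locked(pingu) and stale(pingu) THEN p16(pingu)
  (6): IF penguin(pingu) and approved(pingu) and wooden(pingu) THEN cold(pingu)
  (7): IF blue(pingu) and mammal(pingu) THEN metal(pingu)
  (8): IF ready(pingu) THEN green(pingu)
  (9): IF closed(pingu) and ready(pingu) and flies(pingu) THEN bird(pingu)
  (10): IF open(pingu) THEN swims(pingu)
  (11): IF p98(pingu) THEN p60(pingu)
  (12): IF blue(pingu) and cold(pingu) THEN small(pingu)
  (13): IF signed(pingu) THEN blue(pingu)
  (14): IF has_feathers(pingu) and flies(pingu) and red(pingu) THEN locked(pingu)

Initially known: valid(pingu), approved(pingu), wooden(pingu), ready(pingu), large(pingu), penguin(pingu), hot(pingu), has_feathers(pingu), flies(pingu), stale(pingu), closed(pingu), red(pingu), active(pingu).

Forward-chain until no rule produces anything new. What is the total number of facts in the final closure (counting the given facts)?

Round 1: (4) [IF large(pingu) and active(pingu) THEN visible(pingu)]; (6) [IF penguin(pingu) and approved(pingu) and wooden(pingu) THEN cold(pingu)]; (8) [IF ready(pingu) THEN green(pingu)]; (9) [IF closed(pingu) and ready(pingu) and flies(pingu) THEN bird(pingu)]; (14) [IF has_feathers(pingu) and flies(pingu) and red(pingu) THEN locked(pingu)]. Adds visible(pingu), cold(pingu), green(pingu), bird(pingu), locked(pingu).
Round 2: (1) [IF cold(pingu) and bird(pingu) THEN mammal(pingu)]; (5) [IF locked(pingu) and stale(pingu) THEN p16(pingu)]. Adds mammal(pingu), p16(pingu).
Round 3: (2) [IF mammal(pingu) and hot(pingu) THEN blue(pingu)]. Adds blue(pingu).
Round 4: (3) [IF blue(pingu) and locked(pingu) THEN flagged(pingu)]; (7) [IF blue(pingu) and mammal(pingu) THEN metal(pingu)]; (12) [IF blue(pingu) and cold(pingu) THEN small(pingu)]. Adds flagged(pingu), metal(pingu), small(pingu).
Closure: {active(pingu), approved(pingu), bird(pingu), blue(pingu), closed(pingu), cold(pingu), flagged(pingu), flies(pingu), green(pingu), has_feathers(pingu), hot(pingu), large(pingu), locked(pingu), mammal(pingu), metal(pingu), p16(pingu), penguin(pingu), ready(pingu), red(pingu), small(pingu), stale(pingu), valid(pingu), visible(pingu), wooden(pingu)} — 24 facts.

24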